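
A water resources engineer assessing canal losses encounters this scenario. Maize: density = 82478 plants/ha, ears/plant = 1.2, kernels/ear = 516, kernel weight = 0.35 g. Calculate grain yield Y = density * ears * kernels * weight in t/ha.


Y = density * ears * kernels * kw
  = 82478 * 1.2 * 516 * 0.35 g/ha
  = 17874632.16 g/ha
  = 17874.63 kg/ha = 17.87 t/ha


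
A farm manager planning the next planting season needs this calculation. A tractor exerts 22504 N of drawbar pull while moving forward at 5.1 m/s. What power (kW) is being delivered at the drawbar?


P = F * v / 1000
  = 22504 * 5.1 / 1000
  = 114770.40 / 1000
  = 114.77 kW


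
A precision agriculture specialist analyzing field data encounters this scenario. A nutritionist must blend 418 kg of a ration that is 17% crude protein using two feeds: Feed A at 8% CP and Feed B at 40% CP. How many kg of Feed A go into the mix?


parts_A = CP_b - target = 40 - 17 = 23
parts_B = target - CP_a = 17 - 8 = 9
total_parts = 23 + 9 = 32
Feed A = 418 * 23 / 32 = 300.44 kg
Feed B = 418 * 9 / 32 = 117.56 kg

300.44 kg


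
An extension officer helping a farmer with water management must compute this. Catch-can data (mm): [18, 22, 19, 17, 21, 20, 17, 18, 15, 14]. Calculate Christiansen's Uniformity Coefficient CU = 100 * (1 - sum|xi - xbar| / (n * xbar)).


xbar = 181 / 10 = 18.100
sum|xi - xbar| = 19.200
CU = 100 * (1 - 19.200 / (10 * 18.100))
   = 100 * (1 - 0.1061)
   = 89.39%


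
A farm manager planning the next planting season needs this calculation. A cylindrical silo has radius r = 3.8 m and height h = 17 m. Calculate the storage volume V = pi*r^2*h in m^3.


V = pi * r^2 * h
  = pi * 3.8^2 * 17
  = pi * 14.44 * 17
  = 771.20 m^3


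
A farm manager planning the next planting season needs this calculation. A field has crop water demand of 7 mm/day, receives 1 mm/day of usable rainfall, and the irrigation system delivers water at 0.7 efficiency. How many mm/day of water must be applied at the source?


IWR = (ETc - Pe) / Ea
    = (7 - 1) / 0.7
    = 6 / 0.7
    = 8.57 mm/day


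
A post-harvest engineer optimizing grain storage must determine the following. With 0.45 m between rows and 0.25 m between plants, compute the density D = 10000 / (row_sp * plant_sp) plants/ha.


D = 10000 / (row_sp * plant_sp)
  = 10000 / (0.45 * 0.25)
  = 10000 / 0.1125
  = 88888.89 plants/ha


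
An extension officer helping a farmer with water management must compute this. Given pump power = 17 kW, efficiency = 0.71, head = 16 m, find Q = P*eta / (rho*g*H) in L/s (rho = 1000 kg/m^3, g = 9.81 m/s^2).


Q = (P * 1000 * eta) / (rho * g * H)
  = (17 * 1000 * 0.71) / (1000 * 9.81 * 16)
  = 12070 / 156960
  = 0.07690 m^3/s = 76.90 L/s


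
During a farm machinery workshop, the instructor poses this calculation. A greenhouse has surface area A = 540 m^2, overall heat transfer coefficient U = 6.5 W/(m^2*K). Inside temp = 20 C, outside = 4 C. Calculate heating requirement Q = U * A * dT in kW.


dT = 20 - (4) = 16 K
Q = U * A * dT
  = 6.5 * 540 * 16
  = 56160 W = 56.16 kW


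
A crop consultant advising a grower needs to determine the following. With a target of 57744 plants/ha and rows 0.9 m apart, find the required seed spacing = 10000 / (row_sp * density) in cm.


spacing = 10000 / (row_sp * density)
        = 10000 / (0.9 * 57744)
        = 10000 / 51969.60
        = 0.19242 m = 19.24 cm


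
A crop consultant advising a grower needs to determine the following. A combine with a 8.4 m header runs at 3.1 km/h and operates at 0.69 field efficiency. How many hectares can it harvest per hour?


C = w * v * eta_f / 10
  = 8.4 * 3.1 * 0.69 / 10
  = 17.97 / 10
  = 1.80 ha/h


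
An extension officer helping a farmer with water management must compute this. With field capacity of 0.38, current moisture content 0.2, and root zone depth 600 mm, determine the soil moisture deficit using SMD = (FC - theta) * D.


SMD = (FC - theta) * D
    = (0.38 - 0.2) * 600
    = 0.180 * 600
    = 108 mm


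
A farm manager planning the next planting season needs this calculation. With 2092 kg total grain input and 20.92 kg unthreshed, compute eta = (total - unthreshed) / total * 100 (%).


eta = (total - unthreshed) / total * 100
    = (2092 - 20.92) / 2092 * 100
    = 2071.08 / 2092 * 100
    = 99%


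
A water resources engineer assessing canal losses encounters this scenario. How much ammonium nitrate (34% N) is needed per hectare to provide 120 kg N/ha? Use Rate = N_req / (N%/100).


Rate = N_required / (N_content / 100)
     = 120 / (34 / 100)
     = 120 / 0.34
     = 352.94 kg/ha


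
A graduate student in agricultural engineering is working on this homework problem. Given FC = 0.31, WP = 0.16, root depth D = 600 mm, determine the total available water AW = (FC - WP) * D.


AW = (FC - WP) * D
   = (0.31 - 0.16) * 600
   = 0.15 * 600
   = 90 mm


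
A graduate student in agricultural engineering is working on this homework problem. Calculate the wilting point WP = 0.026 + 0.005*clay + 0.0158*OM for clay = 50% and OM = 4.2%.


WP = 0.026 + 0.005*50 + 0.0158*4.2
   = 0.026 + 0.2500 + 0.0664
   = 0.3424


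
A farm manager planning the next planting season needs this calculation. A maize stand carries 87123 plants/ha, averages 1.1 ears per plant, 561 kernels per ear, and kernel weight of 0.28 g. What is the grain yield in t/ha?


Y = density * ears * kernels * kw
  = 87123 * 1.1 * 561 * 0.28 g/ha
  = 15053808.92 g/ha
  = 15053.81 kg/ha = 15.05 t/ha


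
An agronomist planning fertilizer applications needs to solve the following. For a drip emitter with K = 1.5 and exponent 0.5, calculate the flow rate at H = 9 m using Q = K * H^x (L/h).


Q = K * H^x
  = 1.5 * 9^0.5
  = 1.5 * 3
  = 4.50 L/h


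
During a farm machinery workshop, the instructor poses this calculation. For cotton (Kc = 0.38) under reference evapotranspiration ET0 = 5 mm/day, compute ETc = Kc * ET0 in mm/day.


ETc = Kc * ET0
    = 0.38 * 5
    = 1.90 mm/day


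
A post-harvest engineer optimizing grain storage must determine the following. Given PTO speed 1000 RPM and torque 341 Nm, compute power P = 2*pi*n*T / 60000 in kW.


P = 2*pi*n*T / 60000
  = 2*pi * 1000 * 341 / 60000
  = 2142566.19 / 60000
  = 35.71 kW


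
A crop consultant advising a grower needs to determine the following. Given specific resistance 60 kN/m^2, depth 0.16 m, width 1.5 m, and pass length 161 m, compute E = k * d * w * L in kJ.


E = k * d * w * L
  = 60 * 0.16 * 1.5 * 161
  = 2318.40 kJ


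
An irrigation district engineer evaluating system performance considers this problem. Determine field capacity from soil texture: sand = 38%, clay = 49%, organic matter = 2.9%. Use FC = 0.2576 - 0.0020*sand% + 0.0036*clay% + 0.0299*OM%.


FC = 0.2576 - 0.0020*38 + 0.0036*49 + 0.0299*2.9
   = 0.2576 - 0.0760 + 0.1764 + 0.0867
   = 0.4447


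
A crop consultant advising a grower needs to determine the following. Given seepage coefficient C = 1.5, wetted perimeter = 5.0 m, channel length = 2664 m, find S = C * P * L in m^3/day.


S = C * P * L
  = 1.5 * 5.0 * 2664
  = 19980 m^3/day


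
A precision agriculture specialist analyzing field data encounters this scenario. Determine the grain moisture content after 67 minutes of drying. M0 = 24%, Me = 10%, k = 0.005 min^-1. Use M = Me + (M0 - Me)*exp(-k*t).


M = Me + (M0 - Me) * e^(-k*t)
  = 10 + (24 - 10) * e^(-0.005*67)
  = 10 + 14 * e^(-0.335)
  = 10 + 14 * 0.71534
  = 10 + 10.0147
  = 20.01%


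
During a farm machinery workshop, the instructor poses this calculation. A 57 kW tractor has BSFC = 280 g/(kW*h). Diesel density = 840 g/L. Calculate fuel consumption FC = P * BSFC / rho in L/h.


FC = P * BSFC / rho_fuel
   = 57 * 280 / 840
   = 15960 / 840
   = 19 L/h


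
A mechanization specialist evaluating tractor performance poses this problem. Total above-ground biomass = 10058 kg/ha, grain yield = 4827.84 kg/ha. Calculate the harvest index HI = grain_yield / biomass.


HI = grain_yield / biomass
   = 4827.84 / 10058
   = 0.48


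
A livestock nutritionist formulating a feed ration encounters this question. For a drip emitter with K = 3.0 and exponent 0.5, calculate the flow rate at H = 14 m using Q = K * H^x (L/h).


Q = K * H^x
  = 3.0 * 14^0.5
  = 3.0 * 3.7417
  = 11.22 L/h


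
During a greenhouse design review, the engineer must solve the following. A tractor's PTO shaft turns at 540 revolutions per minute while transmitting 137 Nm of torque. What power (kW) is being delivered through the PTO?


P = 2*pi*n*T / 60000
  = 2*pi * 540 * 137 / 60000
  = 464830.05 / 60000
  = 7.75 kW


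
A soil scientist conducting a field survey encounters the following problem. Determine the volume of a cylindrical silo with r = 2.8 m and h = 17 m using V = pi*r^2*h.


V = pi * r^2 * h
  = pi * 2.8^2 * 17
  = pi * 7.84 * 17
  = 418.71 m^3


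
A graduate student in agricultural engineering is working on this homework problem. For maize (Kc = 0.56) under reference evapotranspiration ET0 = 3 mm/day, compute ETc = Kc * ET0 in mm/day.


ETc = Kc * ET0
    = 0.56 * 3
    = 1.68 mm/day


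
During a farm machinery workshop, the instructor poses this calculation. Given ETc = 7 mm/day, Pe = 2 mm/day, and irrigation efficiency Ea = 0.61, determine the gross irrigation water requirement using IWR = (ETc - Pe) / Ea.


IWR = (ETc - Pe) / Ea
    = (7 - 2) / 0.61
    = 5 / 0.61
    = 8.20 mm/day


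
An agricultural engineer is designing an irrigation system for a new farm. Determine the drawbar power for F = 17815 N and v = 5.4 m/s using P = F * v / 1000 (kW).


P = F * v / 1000
  = 17815 * 5.4 / 1000
  = 96201 / 1000
  = 96.20 kW


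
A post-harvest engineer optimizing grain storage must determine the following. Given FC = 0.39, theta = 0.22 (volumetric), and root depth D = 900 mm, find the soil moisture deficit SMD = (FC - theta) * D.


SMD = (FC - theta) * D
    = (0.39 - 0.22) * 900
    = 0.170 * 900
    = 153 mm


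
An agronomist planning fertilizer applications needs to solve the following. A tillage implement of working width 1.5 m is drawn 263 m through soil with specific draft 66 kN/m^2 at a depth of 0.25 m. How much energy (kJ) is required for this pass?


E = k * d * w * L
  = 66 * 0.25 * 1.5 * 263
  = 6509.25 kJ


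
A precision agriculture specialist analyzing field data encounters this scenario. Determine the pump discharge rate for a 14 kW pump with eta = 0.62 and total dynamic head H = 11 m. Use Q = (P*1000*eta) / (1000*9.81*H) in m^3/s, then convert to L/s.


Q = (P * 1000 * eta) / (rho * g * H)
  = (14 * 1000 * 0.62) / (1000 * 9.81 * 11)
  = 8680 / 107910
  = 0.08044 m^3/s = 80.44 L/s


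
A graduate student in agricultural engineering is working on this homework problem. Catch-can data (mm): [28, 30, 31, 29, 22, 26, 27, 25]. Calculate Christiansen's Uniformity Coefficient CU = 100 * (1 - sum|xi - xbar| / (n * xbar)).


xbar = 218 / 8 = 27.250
sum|xi - xbar| = 18
CU = 100 * (1 - 18 / (8 * 27.250))
   = 100 * (1 - 0.0826)
   = 91.74%


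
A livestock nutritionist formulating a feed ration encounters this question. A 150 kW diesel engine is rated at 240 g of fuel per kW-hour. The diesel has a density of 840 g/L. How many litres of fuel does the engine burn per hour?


FC = P * BSFC / rho_fuel
   = 150 * 240 / 840
   = 36000 / 840
   = 42.86 L/h


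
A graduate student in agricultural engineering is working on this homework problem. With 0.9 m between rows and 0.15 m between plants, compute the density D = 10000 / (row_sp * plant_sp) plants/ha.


D = 10000 / (row_sp * plant_sp)
  = 10000 / (0.9 * 0.15)
  = 10000 / 0.1350
  = 74074.07 plants/ha


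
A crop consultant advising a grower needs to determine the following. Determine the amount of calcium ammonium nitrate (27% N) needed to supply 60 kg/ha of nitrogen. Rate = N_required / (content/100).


Rate = N_required / (N_content / 100)
     = 60 / (27 / 100)
     = 60 / 0.27
     = 222.22 kg/ha


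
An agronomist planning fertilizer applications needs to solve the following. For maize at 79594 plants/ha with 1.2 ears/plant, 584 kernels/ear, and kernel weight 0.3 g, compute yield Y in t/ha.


Y = density * ears * kernels * kw
  = 79594 * 1.2 * 584 * 0.3 g/ha
  = 16733842.56 g/ha
  = 16733.84 kg/ha = 16.73 t/ha


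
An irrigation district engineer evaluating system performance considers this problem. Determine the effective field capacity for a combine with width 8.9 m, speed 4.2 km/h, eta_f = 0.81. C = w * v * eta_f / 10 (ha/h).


C = w * v * eta_f / 10
  = 8.9 * 4.2 * 0.81 / 10
  = 30.28 / 10
  = 3.03 ha/h


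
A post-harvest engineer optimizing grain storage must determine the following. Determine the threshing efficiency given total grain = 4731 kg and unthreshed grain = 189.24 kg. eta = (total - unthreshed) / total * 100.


eta = (total - unthreshed) / total * 100
    = (4731 - 189.24) / 4731 * 100
    = 4541.76 / 4731 * 100
    = 96%


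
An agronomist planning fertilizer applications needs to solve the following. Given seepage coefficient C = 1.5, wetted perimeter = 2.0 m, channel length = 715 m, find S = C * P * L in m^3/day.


S = C * P * L
  = 1.5 * 2.0 * 715
  = 2145 m^3/day


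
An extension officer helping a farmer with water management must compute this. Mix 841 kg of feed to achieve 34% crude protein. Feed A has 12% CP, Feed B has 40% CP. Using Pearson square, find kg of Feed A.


parts_A = CP_b - target = 40 - 34 = 6
parts_B = target - CP_a = 34 - 12 = 22
total_parts = 6 + 22 = 28
Feed A = 841 * 6 / 28 = 180.21 kg
Feed B = 841 * 22 / 28 = 660.79 kg

180.21 kg


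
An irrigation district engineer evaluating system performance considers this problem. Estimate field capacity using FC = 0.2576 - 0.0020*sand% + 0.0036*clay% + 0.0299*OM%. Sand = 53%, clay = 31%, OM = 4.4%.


FC = 0.2576 - 0.0020*53 + 0.0036*31 + 0.0299*4.4
   = 0.2576 - 0.1060 + 0.1116 + 0.1316
   = 0.3948


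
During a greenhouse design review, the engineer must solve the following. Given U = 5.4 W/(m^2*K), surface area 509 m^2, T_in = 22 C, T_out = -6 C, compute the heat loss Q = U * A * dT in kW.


dT = 22 - (-6) = 28 K
Q = U * A * dT
  = 5.4 * 509 * 28
  = 76960.80 W = 76.96 kW


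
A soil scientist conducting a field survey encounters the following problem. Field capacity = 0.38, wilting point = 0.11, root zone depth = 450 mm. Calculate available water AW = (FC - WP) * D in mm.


AW = (FC - WP) * D
   = (0.38 - 0.11) * 450
   = 0.27 * 450
   = 121.50 mm


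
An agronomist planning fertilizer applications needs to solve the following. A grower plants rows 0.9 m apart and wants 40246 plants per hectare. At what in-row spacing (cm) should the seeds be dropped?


spacing = 10000 / (row_sp * density)
        = 10000 / (0.9 * 40246)
        = 10000 / 36221.40
        = 0.27608 m = 27.61 cm


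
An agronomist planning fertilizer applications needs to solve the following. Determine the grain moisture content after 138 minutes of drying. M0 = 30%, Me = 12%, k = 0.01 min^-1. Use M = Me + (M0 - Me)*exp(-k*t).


M = Me + (M0 - Me) * e^(-k*t)
  = 12 + (30 - 12) * e^(-0.01*138)
  = 12 + 18 * e^(-1.380)
  = 12 + 18 * 0.25158
  = 12 + 4.5284
  = 16.53%


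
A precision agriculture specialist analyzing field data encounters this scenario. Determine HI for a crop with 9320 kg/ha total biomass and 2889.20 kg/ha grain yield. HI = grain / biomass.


HI = grain_yield / biomass
   = 2889.20 / 9320
   = 0.31


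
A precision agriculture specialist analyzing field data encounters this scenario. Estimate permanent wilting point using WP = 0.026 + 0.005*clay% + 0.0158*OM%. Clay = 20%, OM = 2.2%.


WP = 0.026 + 0.005*20 + 0.0158*2.2
   = 0.026 + 0.1000 + 0.0348
   = 0.1608


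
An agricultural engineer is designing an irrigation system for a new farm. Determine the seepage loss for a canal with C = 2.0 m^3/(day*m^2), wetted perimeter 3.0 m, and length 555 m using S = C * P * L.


S = C * P * L
  = 2.0 * 3.0 * 555
  = 3330 m^3/day


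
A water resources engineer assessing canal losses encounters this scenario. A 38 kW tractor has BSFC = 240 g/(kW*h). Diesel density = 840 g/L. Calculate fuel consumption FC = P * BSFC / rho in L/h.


FC = P * BSFC / rho_fuel
   = 38 * 240 / 840
   = 9120 / 840
   = 10.86 L/h


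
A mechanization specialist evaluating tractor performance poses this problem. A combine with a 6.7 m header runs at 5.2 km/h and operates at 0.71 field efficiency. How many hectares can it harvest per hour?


C = w * v * eta_f / 10
  = 6.7 * 5.2 * 0.71 / 10
  = 24.74 / 10
  = 2.47 ha/h


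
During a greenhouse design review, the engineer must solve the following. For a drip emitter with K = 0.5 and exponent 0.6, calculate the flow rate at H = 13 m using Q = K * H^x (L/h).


Q = K * H^x
  = 0.5 * 13^0.6
  = 0.5 * 4.6598
  = 2.33 L/h


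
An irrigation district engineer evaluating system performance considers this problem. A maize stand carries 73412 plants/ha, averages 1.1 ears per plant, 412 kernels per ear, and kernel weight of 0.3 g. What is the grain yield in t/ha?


Y = density * ears * kernels * kw
  = 73412 * 1.1 * 412 * 0.3 g/ha
  = 9981095.52 g/ha
  = 9981.10 kg/ha = 9.98 t/ha


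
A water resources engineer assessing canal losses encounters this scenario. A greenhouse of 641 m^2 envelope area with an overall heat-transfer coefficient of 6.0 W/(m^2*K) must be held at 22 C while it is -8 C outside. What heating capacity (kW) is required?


dT = 22 - (-8) = 30 K
Q = U * A * dT
  = 6.0 * 641 * 30
  = 115380 W = 115.38 kW


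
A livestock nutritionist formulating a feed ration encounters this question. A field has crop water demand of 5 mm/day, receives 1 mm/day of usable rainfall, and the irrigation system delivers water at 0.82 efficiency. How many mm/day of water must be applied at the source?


IWR = (ETc - Pe) / Ea
    = (5 - 1) / 0.82
    = 4 / 0.82
    = 4.88 mm/day


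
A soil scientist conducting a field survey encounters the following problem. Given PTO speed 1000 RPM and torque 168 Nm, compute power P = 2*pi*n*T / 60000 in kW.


P = 2*pi*n*T / 60000
  = 2*pi * 1000 * 168 / 60000
  = 1055575.13 / 60000
  = 17.59 kW


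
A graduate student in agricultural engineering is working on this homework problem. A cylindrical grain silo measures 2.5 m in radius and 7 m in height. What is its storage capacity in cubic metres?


V = pi * r^2 * h
  = pi * 2.5^2 * 7
  = pi * 6.25 * 7
  = 137.44 m^3


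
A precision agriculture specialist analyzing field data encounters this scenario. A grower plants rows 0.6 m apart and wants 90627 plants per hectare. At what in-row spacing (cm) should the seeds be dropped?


spacing = 10000 / (row_sp * density)
        = 10000 / (0.6 * 90627)
        = 10000 / 54376.20
        = 0.18390 m = 18.39 cm


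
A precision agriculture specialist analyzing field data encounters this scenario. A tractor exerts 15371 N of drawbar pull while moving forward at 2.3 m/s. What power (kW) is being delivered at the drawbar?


P = F * v / 1000
  = 15371 * 2.3 / 1000
  = 35353.30 / 1000
  = 35.35 kW


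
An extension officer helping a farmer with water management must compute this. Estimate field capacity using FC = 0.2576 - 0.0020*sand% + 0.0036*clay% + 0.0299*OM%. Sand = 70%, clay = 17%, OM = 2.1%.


FC = 0.2576 - 0.0020*70 + 0.0036*17 + 0.0299*2.1
   = 0.2576 - 0.1400 + 0.0612 + 0.0628
   = 0.2416


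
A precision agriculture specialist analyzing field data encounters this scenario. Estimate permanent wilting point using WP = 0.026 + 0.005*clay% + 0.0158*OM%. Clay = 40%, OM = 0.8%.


WP = 0.026 + 0.005*40 + 0.0158*0.8
   = 0.026 + 0.2000 + 0.0126
   = 0.2386


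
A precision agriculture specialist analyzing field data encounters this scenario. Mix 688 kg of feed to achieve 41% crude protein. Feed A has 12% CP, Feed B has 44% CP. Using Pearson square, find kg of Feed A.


parts_A = CP_b - target = 44 - 41 = 3
parts_B = target - CP_a = 41 - 12 = 29
total_parts = 3 + 29 = 32
Feed A = 688 * 3 / 32 = 64.50 kg
Feed B = 688 * 29 / 32 = 623.50 kg

64.50 kg


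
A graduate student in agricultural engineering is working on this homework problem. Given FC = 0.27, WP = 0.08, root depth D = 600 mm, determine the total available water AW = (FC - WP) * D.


AW = (FC - WP) * D
   = (0.27 - 0.08) * 600
   = 0.19 * 600
   = 114 mm


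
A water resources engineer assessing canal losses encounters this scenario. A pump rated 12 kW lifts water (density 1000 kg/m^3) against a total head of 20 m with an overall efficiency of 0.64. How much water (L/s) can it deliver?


Q = (P * 1000 * eta) / (rho * g * H)
  = (12 * 1000 * 0.64) / (1000 * 9.81 * 20)
  = 7680 / 196200
  = 0.03914 m^3/s = 39.14 L/s


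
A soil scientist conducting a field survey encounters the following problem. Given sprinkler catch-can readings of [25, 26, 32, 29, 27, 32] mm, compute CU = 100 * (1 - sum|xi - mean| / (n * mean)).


xbar = 171 / 6 = 28.500
sum|xi - xbar| = 15
CU = 100 * (1 - 15 / (6 * 28.500))
   = 100 * (1 - 0.0877)
   = 91.23%


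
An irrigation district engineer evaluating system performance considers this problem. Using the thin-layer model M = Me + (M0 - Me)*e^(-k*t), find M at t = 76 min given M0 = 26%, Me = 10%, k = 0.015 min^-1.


M = Me + (M0 - Me) * e^(-k*t)
  = 10 + (26 - 10) * e^(-0.015*76)
  = 10 + 16 * e^(-1.140)
  = 10 + 16 * 0.31982
  = 10 + 5.1171
  = 15.12%


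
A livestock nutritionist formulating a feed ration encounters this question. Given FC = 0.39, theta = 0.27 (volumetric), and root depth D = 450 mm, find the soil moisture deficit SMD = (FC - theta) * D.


SMD = (FC - theta) * D
    = (0.39 - 0.27) * 450
    = 0.120 * 450
    = 54 mm


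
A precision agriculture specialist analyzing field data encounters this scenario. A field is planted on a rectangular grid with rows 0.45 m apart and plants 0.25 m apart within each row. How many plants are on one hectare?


D = 10000 / (row_sp * plant_sp)
  = 10000 / (0.45 * 0.25)
  = 10000 / 0.1125
  = 88888.89 plants/ha


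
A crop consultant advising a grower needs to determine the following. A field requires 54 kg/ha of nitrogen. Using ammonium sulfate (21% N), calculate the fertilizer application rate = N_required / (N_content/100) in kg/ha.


Rate = N_required / (N_content / 100)
     = 54 / (21 / 100)
     = 54 / 0.21
     = 257.14 kg/ha


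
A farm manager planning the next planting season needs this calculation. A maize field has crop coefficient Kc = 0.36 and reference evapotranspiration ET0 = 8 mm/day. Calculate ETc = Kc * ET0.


ETc = Kc * ET0
    = 0.36 * 8
    = 2.88 mm/day


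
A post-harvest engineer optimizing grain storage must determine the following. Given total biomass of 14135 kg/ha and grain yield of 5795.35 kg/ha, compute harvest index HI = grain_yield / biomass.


HI = grain_yield / biomass
   = 5795.35 / 14135
   = 0.41


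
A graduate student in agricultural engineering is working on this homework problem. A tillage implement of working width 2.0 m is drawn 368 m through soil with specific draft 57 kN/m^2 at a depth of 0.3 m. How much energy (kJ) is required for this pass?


E = k * d * w * L
  = 57 * 0.3 * 2.0 * 368
  = 12585.60 kJ


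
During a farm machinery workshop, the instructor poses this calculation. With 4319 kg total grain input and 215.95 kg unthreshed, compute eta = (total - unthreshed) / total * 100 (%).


eta = (total - unthreshed) / total * 100
    = (4319 - 215.95) / 4319 * 100
    = 4103.05 / 4319 * 100
    = 95%


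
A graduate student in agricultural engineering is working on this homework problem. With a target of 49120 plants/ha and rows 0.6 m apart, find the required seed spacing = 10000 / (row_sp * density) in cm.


spacing = 10000 / (row_sp * density)
        = 10000 / (0.6 * 49120)
        = 10000 / 29472
        = 0.33931 m = 33.93 cm


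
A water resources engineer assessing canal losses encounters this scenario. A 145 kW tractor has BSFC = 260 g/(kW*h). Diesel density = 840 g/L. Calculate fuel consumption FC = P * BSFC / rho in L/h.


FC = P * BSFC / rho_fuel
   = 145 * 260 / 840
   = 37700 / 840
   = 44.88 L/h


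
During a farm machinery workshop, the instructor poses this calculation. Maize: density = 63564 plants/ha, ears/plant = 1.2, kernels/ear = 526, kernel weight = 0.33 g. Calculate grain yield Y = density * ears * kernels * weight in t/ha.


Y = density * ears * kernels * kw
  = 63564 * 1.2 * 526 * 0.33 g/ha
  = 13240126.94 g/ha
  = 13240.13 kg/ha = 13.24 t/ha


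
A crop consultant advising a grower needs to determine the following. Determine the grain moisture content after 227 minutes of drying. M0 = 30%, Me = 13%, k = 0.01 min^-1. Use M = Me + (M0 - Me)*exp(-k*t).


M = Me + (M0 - Me) * e^(-k*t)
  = 13 + (30 - 13) * e^(-0.01*227)
  = 13 + 17 * e^(-2.270)
  = 13 + 17 * 0.10331
  = 13 + 1.7563
  = 14.76%


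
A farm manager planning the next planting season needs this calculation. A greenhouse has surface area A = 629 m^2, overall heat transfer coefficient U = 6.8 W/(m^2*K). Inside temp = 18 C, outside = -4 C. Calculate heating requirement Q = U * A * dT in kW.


dT = 18 - (-4) = 22 K
Q = U * A * dT
  = 6.8 * 629 * 22
  = 94098.40 W = 94.10 kW


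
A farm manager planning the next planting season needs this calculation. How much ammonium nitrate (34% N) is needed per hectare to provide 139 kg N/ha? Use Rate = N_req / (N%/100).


Rate = N_required / (N_content / 100)
     = 139 / (34 / 100)
     = 139 / 0.34
     = 408.82 kg/ha


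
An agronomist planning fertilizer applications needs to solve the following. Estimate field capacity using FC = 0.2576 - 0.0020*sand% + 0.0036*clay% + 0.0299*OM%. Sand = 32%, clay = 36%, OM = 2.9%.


FC = 0.2576 - 0.0020*32 + 0.0036*36 + 0.0299*2.9
   = 0.2576 - 0.0640 + 0.1296 + 0.0867
   = 0.4099


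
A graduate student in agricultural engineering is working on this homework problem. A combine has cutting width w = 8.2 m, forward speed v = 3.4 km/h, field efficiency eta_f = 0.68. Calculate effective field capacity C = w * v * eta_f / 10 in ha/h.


C = w * v * eta_f / 10
  = 8.2 * 3.4 * 0.68 / 10
  = 18.96 / 10
  = 1.90 ha/h


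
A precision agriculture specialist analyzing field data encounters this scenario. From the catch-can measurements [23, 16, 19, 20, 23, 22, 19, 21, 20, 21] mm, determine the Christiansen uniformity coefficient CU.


xbar = 204 / 10 = 20.400
sum|xi - xbar| = 16
CU = 100 * (1 - 16 / (10 * 20.400))
   = 100 * (1 - 0.0784)
   = 92.16%


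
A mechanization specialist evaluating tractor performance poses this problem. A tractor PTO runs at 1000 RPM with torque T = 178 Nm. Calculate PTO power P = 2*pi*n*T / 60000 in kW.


P = 2*pi*n*T / 60000
  = 2*pi * 1000 * 178 / 60000
  = 1118406.98 / 60000
  = 18.64 kW


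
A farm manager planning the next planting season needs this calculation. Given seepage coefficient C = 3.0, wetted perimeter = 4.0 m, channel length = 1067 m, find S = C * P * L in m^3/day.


S = C * P * L
  = 3.0 * 4.0 * 1067
  = 12804 m^3/day


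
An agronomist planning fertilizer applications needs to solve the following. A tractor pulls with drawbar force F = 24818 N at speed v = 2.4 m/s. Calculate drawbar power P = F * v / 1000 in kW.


P = F * v / 1000
  = 24818 * 2.4 / 1000
  = 59563.20 / 1000
  = 59.56 kW


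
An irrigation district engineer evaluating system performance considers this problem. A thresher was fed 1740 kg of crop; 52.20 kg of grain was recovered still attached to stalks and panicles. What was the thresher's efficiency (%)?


eta = (total - unthreshed) / total * 100
    = (1740 - 52.20) / 1740 * 100
    = 1687.80 / 1740 * 100
    = 97%


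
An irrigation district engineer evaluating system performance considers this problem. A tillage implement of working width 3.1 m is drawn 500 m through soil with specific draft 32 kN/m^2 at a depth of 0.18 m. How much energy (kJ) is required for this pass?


E = k * d * w * L
  = 32 * 0.18 * 3.1 * 500
  = 8928 kJ


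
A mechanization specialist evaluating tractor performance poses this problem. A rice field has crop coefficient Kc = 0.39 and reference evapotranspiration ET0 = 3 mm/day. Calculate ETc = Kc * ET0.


ETc = Kc * ET0
    = 0.39 * 3
    = 1.17 mm/day


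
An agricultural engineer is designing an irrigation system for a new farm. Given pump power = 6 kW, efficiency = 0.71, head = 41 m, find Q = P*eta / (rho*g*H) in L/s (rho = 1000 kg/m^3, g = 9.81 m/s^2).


Q = (P * 1000 * eta) / (rho * g * H)
  = (6 * 1000 * 0.71) / (1000 * 9.81 * 41)
  = 4260 / 402210
  = 0.01059 m^3/s = 10.59 L/s


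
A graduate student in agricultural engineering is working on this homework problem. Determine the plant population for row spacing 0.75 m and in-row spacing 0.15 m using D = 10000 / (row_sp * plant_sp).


D = 10000 / (row_sp * plant_sp)
  = 10000 / (0.75 * 0.15)
  = 10000 / 0.1125
  = 88888.89 plants/ha


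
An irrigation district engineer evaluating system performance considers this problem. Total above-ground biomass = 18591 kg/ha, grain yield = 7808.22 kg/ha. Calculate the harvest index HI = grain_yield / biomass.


HI = grain_yield / biomass
   = 7808.22 / 18591
   = 0.42


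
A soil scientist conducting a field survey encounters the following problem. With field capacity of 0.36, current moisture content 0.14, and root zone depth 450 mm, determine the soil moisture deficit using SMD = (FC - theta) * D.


SMD = (FC - theta) * D
    = (0.36 - 0.14) * 450
    = 0.220 * 450
    = 99 mm


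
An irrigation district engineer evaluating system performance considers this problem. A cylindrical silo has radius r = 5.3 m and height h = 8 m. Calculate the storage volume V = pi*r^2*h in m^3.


V = pi * r^2 * h
  = pi * 5.3^2 * 8
  = pi * 28.09 * 8
  = 705.98 m^3


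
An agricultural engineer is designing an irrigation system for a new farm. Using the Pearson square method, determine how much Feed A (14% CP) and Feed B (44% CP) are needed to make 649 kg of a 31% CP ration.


parts_A = CP_b - target = 44 - 31 = 13
parts_B = target - CP_a = 31 - 14 = 17
total_parts = 13 + 17 = 30
Feed A = 649 * 13 / 30 = 281.23 kg
Feed B = 649 * 17 / 30 = 367.77 kg

281.23 kg


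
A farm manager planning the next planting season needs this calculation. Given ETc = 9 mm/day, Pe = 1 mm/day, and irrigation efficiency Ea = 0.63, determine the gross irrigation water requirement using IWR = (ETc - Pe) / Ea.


IWR = (ETc - Pe) / Ea
    = (9 - 1) / 0.63
    = 8 / 0.63
    = 12.70 mm/day


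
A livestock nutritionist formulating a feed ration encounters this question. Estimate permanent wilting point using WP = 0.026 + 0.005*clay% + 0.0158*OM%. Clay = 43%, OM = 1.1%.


WP = 0.026 + 0.005*43 + 0.0158*1.1
   = 0.026 + 0.2150 + 0.0174
   = 0.2584


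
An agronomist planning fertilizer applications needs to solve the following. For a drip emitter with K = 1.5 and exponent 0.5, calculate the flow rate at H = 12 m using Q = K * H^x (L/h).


Q = K * H^x
  = 1.5 * 12^0.5
  = 1.5 * 3.4641
  = 5.20 L/h


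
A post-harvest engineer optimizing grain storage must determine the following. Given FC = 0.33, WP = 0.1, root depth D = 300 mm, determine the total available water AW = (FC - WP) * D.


AW = (FC - WP) * D
   = (0.33 - 0.1) * 300
   = 0.23 * 300
   = 69 mm


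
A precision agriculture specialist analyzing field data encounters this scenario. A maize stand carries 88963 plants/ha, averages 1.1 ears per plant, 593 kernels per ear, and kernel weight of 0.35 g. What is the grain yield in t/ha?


Y = density * ears * kernels * kw
  = 88963 * 1.1 * 593 * 0.35 g/ha
  = 20310697.72 g/ha
  = 20310.70 kg/ha = 20.31 t/ha


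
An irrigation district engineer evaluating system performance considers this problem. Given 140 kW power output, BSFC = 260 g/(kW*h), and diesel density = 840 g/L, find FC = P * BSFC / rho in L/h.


FC = P * BSFC / rho_fuel
   = 140 * 260 / 840
   = 36400 / 840
   = 43.33 L/h


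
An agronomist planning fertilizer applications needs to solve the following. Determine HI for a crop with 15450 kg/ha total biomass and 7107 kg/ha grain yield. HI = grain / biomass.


HI = grain_yield / biomass
   = 7107 / 15450
   = 0.46


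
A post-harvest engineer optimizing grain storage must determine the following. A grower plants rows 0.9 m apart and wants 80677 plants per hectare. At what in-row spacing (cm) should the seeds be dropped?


spacing = 10000 / (row_sp * density)
        = 10000 / (0.9 * 80677)
        = 10000 / 72609.30
        = 0.13772 m = 13.77 cm


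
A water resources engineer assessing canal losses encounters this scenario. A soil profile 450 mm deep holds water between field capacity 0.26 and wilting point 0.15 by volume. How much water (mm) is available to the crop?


AW = (FC - WP) * D
   = (0.26 - 0.15) * 450
   = 0.11 * 450
   = 49.50 mm


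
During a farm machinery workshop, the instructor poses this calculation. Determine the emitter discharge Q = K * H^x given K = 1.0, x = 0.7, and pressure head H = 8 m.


Q = K * H^x
  = 1.0 * 8^0.7
  = 1.0 * 4.2871
  = 4.29 L/h


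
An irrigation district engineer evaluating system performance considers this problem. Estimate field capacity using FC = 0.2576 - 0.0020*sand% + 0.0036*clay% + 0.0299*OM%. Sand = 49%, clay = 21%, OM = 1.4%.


FC = 0.2576 - 0.0020*49 + 0.0036*21 + 0.0299*1.4
   = 0.2576 - 0.0980 + 0.0756 + 0.0419
   = 0.2771


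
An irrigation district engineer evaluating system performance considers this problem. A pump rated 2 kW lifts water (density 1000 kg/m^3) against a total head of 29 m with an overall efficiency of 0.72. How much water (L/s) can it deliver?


Q = (P * 1000 * eta) / (rho * g * H)
  = (2 * 1000 * 0.72) / (1000 * 9.81 * 29)
  = 1440 / 284490
  = 0.00506 m^3/s = 5.06 L/s


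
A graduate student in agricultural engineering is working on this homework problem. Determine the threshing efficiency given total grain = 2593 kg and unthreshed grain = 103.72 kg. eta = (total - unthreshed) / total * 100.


eta = (total - unthreshed) / total * 100
    = (2593 - 103.72) / 2593 * 100
    = 2489.28 / 2593 * 100
    = 96%


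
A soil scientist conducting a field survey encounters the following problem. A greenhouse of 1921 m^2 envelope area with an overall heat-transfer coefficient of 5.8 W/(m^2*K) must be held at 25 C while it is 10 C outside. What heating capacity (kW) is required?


dT = 25 - (10) = 15 K
Q = U * A * dT
  = 5.8 * 1921 * 15
  = 167127 W = 167.13 kW


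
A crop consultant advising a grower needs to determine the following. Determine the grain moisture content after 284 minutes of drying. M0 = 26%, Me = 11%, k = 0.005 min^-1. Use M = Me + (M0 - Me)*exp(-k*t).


M = Me + (M0 - Me) * e^(-k*t)
  = 11 + (26 - 11) * e^(-0.005*284)
  = 11 + 15 * e^(-1.420)
  = 11 + 15 * 0.24171
  = 11 + 3.6257
  = 14.63%


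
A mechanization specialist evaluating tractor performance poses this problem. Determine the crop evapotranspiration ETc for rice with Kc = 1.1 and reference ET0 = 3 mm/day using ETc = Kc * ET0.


ETc = Kc * ET0
    = 1.1 * 3
    = 3.30 mm/day


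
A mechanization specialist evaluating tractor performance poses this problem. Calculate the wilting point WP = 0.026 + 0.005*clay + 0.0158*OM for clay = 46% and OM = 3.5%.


WP = 0.026 + 0.005*46 + 0.0158*3.5
   = 0.026 + 0.2300 + 0.0553
   = 0.3113


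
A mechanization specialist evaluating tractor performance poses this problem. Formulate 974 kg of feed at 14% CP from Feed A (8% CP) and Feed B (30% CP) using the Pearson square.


parts_A = CP_b - target = 30 - 14 = 16
parts_B = target - CP_a = 14 - 8 = 6
total_parts = 16 + 6 = 22
Feed A = 974 * 16 / 22 = 708.36 kg
Feed B = 974 * 6 / 22 = 265.64 kg

708.36 kg


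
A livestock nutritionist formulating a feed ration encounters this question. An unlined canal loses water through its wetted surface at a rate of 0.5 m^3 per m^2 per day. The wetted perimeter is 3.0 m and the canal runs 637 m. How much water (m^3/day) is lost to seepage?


S = C * P * L
  = 0.5 * 3.0 * 637
  = 955.50 m^3/day


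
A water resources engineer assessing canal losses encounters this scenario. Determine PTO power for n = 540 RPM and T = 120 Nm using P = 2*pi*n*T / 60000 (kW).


P = 2*pi*n*T / 60000
  = 2*pi * 540 * 120 / 60000
  = 407150.41 / 60000
  = 6.79 kW


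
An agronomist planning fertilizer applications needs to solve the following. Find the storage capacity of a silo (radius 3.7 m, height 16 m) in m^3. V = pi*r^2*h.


V = pi * r^2 * h
  = pi * 3.7^2 * 16
  = pi * 13.69 * 16
  = 688.13 m^3


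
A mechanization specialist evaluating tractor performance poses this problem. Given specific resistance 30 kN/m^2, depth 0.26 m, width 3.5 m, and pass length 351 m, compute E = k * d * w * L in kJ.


E = k * d * w * L
  = 30 * 0.26 * 3.5 * 351
  = 9582.30 kJ


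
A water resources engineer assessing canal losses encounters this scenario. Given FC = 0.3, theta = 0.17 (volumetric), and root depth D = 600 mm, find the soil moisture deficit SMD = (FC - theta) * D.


SMD = (FC - theta) * D
    = (0.3 - 0.17) * 600
    = 0.130 * 600
    = 78 mm


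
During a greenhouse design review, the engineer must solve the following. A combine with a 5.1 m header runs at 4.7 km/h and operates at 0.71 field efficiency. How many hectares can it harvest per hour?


C = w * v * eta_f / 10
  = 5.1 * 4.7 * 0.71 / 10
  = 17.02 / 10
  = 1.70 ha/h


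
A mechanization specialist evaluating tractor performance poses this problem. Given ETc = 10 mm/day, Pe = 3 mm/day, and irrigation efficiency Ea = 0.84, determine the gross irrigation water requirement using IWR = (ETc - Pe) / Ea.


IWR = (ETc - Pe) / Ea
    = (10 - 3) / 0.84
    = 7 / 0.84
    = 8.33 mm/day


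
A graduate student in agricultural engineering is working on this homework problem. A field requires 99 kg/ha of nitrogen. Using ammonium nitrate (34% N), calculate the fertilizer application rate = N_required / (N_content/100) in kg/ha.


Rate = N_required / (N_content / 100)
     = 99 / (34 / 100)
     = 99 / 0.34
     = 291.18 kg/ha


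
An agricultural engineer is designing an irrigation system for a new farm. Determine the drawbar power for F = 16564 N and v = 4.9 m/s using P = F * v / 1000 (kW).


P = F * v / 1000
  = 16564 * 4.9 / 1000
  = 81163.60 / 1000
  = 81.16 kW


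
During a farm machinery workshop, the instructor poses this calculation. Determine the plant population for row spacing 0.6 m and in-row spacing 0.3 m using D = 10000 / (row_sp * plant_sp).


D = 10000 / (row_sp * plant_sp)
  = 10000 / (0.6 * 0.3)
  = 10000 / 0.1800
  = 55555.56 plants/ha


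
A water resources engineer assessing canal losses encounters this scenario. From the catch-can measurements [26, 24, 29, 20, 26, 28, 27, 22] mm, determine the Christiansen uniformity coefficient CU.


xbar = 202 / 8 = 25.250
sum|xi - xbar| = 19.500
CU = 100 * (1 - 19.500 / (8 * 25.250))
   = 100 * (1 - 0.0965)
   = 90.35%


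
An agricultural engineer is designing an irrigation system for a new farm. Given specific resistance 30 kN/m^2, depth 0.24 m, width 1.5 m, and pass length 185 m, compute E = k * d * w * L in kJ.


E = k * d * w * L
  = 30 * 0.24 * 1.5 * 185
  = 1998 kJ


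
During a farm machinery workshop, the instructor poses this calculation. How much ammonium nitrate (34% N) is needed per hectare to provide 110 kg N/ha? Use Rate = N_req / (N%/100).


Rate = N_required / (N_content / 100)
     = 110 / (34 / 100)
     = 110 / 0.34
     = 323.53 kg/ha


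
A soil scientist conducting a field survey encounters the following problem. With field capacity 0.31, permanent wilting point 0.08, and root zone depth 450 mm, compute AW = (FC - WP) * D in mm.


AW = (FC - WP) * D
   = (0.31 - 0.08) * 450
   = 0.23 * 450
   = 103.50 mm


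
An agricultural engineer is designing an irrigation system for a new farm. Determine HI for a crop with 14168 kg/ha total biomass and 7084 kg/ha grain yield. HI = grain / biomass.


HI = grain_yield / biomass
   = 7084 / 14168
   = 0.50
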